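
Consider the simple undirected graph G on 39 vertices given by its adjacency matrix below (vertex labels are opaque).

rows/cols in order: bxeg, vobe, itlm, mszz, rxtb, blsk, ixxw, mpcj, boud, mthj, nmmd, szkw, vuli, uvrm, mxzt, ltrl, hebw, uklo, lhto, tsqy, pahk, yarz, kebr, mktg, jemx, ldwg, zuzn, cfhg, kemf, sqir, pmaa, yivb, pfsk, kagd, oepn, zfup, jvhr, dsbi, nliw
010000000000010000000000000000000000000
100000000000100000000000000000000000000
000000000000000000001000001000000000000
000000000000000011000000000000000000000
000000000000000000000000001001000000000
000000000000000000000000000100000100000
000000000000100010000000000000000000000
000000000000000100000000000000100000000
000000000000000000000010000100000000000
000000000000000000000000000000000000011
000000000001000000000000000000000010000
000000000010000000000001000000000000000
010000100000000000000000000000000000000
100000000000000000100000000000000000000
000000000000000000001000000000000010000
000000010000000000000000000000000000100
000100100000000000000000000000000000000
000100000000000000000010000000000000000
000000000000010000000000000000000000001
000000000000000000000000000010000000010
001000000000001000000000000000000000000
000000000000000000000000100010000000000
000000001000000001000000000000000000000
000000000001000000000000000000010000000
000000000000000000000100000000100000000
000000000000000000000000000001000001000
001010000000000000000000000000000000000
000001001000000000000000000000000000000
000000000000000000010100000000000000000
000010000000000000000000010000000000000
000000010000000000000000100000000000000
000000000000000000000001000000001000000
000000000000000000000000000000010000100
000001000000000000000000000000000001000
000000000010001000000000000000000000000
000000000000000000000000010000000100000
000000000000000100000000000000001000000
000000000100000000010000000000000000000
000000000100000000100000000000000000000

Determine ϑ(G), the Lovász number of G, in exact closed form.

Vertex tsqy has 2 neighbors: kemf, dsbi.
deg(lhto) = 2; N(lhto) = {uvrm, nliw}.
Vertex pfsk has 2 neighbors: yivb, jvhr.
Vertex szkw has 2 neighbors: nmmd, mktg.
Regular of degree 2 on 39 vertices: the odd cycle C_{39}.
spec(A) ≈ [2.0, 1.974101, 1.897073, 1.770912, 1.598886, 1.385449, 1.136129, 0.857385, 0.556435, 0.241073, -0.080532, -0.400051, -0.70921, -1.0, -1.264891, -1.497021, -1.69038, -1.839959, -1.941884, -1.993515] (distinct, 6 d.p.).
λ_max=2, λ_min=-2*cos(pi/39); ϑ = −39·λ_min/(λ_max−λ_min) = 39*cos(pi/39)/(cos(pi/39) + 1).
ϑ(G) ≈ 19.46833.
α=19, χ(Ḡ)=20; ϑ=39*cos(pi/39)/(cos(pi/39) + 1) lies between (both strict).

39*cos(pi/39)/(cos(pi/39) + 1)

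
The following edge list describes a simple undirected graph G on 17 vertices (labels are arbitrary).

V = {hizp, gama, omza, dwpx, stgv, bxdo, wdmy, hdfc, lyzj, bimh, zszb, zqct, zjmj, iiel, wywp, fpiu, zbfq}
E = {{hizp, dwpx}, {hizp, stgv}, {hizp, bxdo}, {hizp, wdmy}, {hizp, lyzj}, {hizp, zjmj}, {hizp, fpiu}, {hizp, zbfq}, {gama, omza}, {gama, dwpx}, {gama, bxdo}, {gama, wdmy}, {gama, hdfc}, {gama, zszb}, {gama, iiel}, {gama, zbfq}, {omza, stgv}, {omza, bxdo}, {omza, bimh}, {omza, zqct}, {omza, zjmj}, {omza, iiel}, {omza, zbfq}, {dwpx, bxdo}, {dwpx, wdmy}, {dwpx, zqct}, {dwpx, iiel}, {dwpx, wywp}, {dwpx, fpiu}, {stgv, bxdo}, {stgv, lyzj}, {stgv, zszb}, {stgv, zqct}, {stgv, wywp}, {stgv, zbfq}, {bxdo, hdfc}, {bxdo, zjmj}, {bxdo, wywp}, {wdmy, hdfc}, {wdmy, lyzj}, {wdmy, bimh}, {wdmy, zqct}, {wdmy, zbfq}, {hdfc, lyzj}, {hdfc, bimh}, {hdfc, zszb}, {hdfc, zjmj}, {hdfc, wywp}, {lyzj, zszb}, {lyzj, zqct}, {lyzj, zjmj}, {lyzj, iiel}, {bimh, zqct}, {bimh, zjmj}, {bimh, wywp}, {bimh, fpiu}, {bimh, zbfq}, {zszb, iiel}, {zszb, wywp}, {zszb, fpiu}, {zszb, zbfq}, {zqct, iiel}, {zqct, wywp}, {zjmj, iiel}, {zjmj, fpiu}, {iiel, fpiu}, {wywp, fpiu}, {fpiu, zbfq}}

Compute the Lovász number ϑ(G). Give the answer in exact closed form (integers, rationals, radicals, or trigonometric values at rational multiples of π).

sqrt(17)

Vertex iiel has 8 neighbors: gama, omza, dwpx, lyzj, zszb, zqct, zjmj, fpiu.
N(zszb) = {gama, stgv, hdfc, lyzj, iiel, wywp, fpiu, zbfq}, |N(zszb)| = 8.
N(hizp) = {dwpx, stgv, bxdo, wdmy, lyzj, zjmj, fpiu, zbfq}, |N(hizp)| = 8.
Vertex zbfq has 8 neighbors: hizp, gama, omza, stgv, wdmy, bimh, zszb, fpiu.
8-regular, N=17; strongly regular (17,8,3,4).
Distinct eigenvalues (to 3 d.p.): [8.0, 1.562, -2.562].
Lovász: ϑ = −17(-sqrt(17)/2 - 1/2)/(8+-(-sqrt(17)/2 - 1/2)) = sqrt(17).
Numerically 4.1231.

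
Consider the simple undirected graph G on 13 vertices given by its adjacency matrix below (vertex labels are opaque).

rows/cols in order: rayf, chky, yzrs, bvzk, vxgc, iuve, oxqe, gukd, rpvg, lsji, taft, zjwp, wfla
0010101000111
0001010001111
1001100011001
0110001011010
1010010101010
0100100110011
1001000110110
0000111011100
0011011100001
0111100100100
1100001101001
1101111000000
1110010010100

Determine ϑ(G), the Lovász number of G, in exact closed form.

sqrt(13)

deg(wfla) = 6; N(wfla) = {rayf, chky, yzrs, iuve, rpvg, taft}.
Vertex chky has 6 neighbors: bvzk, iuve, lsji, taft, zjwp, wfla.
Vertex oxqe has 6 neighbors: rayf, bvzk, gukd, rpvg, taft, zjwp.
N(lsji) = {chky, yzrs, bvzk, vxgc, gukd, taft}, |N(lsji)| = 6.
6-regular, N=13; SR(13,6,2,3) — a Paley graph.
spec(A) ≈ [6.0, 1.303, -2.303] (distinct, 3 d.p.).
ϑ = −N·λ_min/(λ_max−λ_min) = −13·(-sqrt(13)/2 - 1/2)/(6−(-sqrt(13)/2 - 1/2)) = sqrt(13).
= 3.605551… (decimal).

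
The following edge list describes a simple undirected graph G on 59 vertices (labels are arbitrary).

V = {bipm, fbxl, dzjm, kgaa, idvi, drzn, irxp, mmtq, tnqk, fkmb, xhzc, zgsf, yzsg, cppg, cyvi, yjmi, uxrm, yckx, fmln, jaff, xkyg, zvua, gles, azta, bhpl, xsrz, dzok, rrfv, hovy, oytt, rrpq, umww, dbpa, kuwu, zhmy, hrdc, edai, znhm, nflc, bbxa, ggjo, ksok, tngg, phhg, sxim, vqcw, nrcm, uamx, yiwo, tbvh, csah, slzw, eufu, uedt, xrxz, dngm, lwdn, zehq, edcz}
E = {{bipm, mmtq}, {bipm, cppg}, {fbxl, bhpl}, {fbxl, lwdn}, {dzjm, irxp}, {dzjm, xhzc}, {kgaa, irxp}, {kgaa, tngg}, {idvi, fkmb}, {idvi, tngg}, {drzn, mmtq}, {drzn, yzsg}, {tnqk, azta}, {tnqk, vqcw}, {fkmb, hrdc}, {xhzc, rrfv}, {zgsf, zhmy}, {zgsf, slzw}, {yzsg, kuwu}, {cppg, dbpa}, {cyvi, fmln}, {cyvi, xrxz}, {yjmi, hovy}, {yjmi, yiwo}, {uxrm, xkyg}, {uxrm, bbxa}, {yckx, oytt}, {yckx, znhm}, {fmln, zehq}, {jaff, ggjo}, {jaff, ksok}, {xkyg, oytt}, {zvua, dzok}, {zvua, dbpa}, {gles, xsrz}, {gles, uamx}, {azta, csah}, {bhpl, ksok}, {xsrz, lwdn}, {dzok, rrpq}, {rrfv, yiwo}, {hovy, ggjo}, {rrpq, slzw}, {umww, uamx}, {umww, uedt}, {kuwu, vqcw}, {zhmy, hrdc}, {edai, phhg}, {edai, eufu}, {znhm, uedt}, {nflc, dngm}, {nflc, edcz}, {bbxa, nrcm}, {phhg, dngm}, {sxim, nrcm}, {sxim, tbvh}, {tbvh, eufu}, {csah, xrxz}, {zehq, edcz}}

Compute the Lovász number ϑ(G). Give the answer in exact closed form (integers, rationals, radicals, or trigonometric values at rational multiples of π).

59*cos(pi/59)/(cos(pi/59) + 1)

N(nflc) = {dngm, edcz}, |N(nflc)| = 2.
Vertex kuwu has 2 neighbors: yzsg, vqcw.
Vertex yckx has 2 neighbors: oytt, znhm.
N(vqcw) = {tnqk, kuwu}, |N(vqcw)| = 2.
Every vertex has degree 2 (N=59); a single 59-cycle (edge-transitive).
spec(A) ≈ [2.0, 1.98867, 1.95481, 1.8988, 1.82127, 1.72311, 1.60542, 1.46955, 1.31702, 1.14957, 0.9691, 0.77765, 0.57738, 0.37058, 0.15957, -0.05324, -0.26545, -0.47465, -0.67848, -0.87461, -1.06084, -1.23505, -1.39526, -1.53967, -1.66663, -1.7747, -1.86267, -1.92954, -1.97454, -1.99717] (distinct, 5 d.p.).
λ_max=2, λ_min=-2*cos(pi/59); ϑ = −59·λ_min/(λ_max−λ_min) = 59*cos(pi/59)/(cos(pi/59) + 1).
= 29.4791… (decimal).
α=29, χ(Ḡ)=30; ϑ=59*cos(pi/59)/(cos(pi/59) + 1) lies between (both strict).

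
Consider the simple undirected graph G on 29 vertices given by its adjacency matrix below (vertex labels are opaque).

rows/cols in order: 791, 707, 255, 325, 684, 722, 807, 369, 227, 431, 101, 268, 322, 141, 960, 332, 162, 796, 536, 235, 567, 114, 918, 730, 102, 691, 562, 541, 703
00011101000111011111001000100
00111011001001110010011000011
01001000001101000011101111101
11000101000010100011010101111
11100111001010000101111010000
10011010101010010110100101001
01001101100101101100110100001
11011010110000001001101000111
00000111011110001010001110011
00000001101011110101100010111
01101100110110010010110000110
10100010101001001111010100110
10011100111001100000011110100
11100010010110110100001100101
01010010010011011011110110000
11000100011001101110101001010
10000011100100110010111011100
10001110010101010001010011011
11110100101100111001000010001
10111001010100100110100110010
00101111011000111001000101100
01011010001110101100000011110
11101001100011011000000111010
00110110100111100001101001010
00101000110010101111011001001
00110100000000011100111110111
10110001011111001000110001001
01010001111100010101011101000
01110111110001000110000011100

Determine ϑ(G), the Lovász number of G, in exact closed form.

sqrt(29)

N(325) = {791, 707, 722, 369, 322, 960, 536, 235, 114, 730, 691, 562, 541, 703}, |N(325)| = 14.
Vertex 707 has 14 neighbors: 255, 325, 684, 807, 369, 101, 141, 960, 332, 536, 114, 918, 541, 703.
N(227) = {722, 807, 369, 431, 101, 268, 322, 162, 536, 918, 730, 102, 541, 703}, |N(227)| = 14.
Vertex 235 has 14 neighbors: 791, 255, 325, 684, 369, 431, 268, 960, 796, 536, 567, 730, 102, 541.
29-vertex 14-regular graph: strongly regular (29,14,6,7).
The 3 distinct eigenvalues: [14.0, 2.193, -3.193].
−29·(-sqrt(29)/2 - 1/2) / ((14)−(-sqrt(29)/2 - 1/2)) = sqrt(29) = ϑ(G).
ϑ(G) ≈ 5.385165.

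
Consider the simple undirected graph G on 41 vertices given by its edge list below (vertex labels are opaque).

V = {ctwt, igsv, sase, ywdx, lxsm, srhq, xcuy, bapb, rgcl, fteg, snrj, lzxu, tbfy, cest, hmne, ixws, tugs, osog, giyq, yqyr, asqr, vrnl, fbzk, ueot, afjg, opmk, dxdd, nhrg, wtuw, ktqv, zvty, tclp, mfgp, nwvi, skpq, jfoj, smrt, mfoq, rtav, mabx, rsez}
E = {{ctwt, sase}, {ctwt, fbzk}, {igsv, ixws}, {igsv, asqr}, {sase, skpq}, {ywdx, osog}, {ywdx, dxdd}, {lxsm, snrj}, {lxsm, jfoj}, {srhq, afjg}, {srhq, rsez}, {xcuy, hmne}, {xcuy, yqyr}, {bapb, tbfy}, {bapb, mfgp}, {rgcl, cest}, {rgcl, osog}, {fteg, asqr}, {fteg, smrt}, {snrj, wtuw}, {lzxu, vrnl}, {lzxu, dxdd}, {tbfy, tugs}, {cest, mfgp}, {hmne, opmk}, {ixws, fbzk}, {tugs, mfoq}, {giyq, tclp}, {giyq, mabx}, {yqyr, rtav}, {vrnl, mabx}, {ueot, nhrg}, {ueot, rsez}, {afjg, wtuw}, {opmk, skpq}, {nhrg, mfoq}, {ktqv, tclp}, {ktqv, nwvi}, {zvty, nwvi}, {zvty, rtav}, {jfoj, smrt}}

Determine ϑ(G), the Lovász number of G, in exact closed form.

41*cos(pi/41)/(cos(pi/41) + 1)

Vertex mabx has 2 neighbors: giyq, vrnl.
Vertex smrt has 2 neighbors: fteg, jfoj.
Vertex ctwt has 2 neighbors: sase, fbzk.
deg(tclp) = 2; N(tclp) = {giyq, ktqv}.
2-regular, N=41; a single 41-cycle (edge-transitive).
A has 21 distinct eigenvalues ≈ [2.0, 1.97656, 1.90679, 1.79233, 1.63586, 1.44104, 1.21245, 0.95544, 0.67603, 0.38078, 0.07661, -0.22937, -0.52996, -0.81814, -1.08714, -1.33065, -1.54298, -1.71914, -1.855, -1.94739, -1.99413].
With N=41: ϑ(G) = 41·(-(-1)*2*cos(pi/41))/(2−(-2*cos(pi/41))) = 41*cos(pi/41)/(cos(pi/41) + 1).
ϑ(G) ≈ 20.4698803.
Lovász sandwich 20 ≤ 41*cos(pi/41)/(cos(pi/41) + 1) ≤ 21: both strict.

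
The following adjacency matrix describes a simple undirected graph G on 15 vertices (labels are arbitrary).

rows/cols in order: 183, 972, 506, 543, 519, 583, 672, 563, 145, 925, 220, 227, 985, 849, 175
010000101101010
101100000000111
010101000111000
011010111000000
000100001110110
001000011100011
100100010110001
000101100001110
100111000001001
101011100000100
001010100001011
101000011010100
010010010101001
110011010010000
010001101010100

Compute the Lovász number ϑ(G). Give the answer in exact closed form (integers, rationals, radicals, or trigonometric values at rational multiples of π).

5

deg(543) = 6; N(543) = {972, 506, 519, 672, 563, 145}.
N(985) = {972, 519, 563, 925, 227, 175}, |N(985)| = 6.
N(175) = {972, 583, 672, 145, 220, 985}, |N(175)| = 6.
deg(220) = 6; N(220) = {506, 519, 672, 227, 849, 175}.
Regular of degree 6 on 15 vertices: this is K(6,2), the Kneser graph.
spec(A) ≈ [6.0, 1.0, -3.0] (distinct, 6 d.p.).
With N=15: ϑ(G) = 15·(-1*(-3))/(6−(-3)) = 5.
ϑ(G) ≈ 5.0000.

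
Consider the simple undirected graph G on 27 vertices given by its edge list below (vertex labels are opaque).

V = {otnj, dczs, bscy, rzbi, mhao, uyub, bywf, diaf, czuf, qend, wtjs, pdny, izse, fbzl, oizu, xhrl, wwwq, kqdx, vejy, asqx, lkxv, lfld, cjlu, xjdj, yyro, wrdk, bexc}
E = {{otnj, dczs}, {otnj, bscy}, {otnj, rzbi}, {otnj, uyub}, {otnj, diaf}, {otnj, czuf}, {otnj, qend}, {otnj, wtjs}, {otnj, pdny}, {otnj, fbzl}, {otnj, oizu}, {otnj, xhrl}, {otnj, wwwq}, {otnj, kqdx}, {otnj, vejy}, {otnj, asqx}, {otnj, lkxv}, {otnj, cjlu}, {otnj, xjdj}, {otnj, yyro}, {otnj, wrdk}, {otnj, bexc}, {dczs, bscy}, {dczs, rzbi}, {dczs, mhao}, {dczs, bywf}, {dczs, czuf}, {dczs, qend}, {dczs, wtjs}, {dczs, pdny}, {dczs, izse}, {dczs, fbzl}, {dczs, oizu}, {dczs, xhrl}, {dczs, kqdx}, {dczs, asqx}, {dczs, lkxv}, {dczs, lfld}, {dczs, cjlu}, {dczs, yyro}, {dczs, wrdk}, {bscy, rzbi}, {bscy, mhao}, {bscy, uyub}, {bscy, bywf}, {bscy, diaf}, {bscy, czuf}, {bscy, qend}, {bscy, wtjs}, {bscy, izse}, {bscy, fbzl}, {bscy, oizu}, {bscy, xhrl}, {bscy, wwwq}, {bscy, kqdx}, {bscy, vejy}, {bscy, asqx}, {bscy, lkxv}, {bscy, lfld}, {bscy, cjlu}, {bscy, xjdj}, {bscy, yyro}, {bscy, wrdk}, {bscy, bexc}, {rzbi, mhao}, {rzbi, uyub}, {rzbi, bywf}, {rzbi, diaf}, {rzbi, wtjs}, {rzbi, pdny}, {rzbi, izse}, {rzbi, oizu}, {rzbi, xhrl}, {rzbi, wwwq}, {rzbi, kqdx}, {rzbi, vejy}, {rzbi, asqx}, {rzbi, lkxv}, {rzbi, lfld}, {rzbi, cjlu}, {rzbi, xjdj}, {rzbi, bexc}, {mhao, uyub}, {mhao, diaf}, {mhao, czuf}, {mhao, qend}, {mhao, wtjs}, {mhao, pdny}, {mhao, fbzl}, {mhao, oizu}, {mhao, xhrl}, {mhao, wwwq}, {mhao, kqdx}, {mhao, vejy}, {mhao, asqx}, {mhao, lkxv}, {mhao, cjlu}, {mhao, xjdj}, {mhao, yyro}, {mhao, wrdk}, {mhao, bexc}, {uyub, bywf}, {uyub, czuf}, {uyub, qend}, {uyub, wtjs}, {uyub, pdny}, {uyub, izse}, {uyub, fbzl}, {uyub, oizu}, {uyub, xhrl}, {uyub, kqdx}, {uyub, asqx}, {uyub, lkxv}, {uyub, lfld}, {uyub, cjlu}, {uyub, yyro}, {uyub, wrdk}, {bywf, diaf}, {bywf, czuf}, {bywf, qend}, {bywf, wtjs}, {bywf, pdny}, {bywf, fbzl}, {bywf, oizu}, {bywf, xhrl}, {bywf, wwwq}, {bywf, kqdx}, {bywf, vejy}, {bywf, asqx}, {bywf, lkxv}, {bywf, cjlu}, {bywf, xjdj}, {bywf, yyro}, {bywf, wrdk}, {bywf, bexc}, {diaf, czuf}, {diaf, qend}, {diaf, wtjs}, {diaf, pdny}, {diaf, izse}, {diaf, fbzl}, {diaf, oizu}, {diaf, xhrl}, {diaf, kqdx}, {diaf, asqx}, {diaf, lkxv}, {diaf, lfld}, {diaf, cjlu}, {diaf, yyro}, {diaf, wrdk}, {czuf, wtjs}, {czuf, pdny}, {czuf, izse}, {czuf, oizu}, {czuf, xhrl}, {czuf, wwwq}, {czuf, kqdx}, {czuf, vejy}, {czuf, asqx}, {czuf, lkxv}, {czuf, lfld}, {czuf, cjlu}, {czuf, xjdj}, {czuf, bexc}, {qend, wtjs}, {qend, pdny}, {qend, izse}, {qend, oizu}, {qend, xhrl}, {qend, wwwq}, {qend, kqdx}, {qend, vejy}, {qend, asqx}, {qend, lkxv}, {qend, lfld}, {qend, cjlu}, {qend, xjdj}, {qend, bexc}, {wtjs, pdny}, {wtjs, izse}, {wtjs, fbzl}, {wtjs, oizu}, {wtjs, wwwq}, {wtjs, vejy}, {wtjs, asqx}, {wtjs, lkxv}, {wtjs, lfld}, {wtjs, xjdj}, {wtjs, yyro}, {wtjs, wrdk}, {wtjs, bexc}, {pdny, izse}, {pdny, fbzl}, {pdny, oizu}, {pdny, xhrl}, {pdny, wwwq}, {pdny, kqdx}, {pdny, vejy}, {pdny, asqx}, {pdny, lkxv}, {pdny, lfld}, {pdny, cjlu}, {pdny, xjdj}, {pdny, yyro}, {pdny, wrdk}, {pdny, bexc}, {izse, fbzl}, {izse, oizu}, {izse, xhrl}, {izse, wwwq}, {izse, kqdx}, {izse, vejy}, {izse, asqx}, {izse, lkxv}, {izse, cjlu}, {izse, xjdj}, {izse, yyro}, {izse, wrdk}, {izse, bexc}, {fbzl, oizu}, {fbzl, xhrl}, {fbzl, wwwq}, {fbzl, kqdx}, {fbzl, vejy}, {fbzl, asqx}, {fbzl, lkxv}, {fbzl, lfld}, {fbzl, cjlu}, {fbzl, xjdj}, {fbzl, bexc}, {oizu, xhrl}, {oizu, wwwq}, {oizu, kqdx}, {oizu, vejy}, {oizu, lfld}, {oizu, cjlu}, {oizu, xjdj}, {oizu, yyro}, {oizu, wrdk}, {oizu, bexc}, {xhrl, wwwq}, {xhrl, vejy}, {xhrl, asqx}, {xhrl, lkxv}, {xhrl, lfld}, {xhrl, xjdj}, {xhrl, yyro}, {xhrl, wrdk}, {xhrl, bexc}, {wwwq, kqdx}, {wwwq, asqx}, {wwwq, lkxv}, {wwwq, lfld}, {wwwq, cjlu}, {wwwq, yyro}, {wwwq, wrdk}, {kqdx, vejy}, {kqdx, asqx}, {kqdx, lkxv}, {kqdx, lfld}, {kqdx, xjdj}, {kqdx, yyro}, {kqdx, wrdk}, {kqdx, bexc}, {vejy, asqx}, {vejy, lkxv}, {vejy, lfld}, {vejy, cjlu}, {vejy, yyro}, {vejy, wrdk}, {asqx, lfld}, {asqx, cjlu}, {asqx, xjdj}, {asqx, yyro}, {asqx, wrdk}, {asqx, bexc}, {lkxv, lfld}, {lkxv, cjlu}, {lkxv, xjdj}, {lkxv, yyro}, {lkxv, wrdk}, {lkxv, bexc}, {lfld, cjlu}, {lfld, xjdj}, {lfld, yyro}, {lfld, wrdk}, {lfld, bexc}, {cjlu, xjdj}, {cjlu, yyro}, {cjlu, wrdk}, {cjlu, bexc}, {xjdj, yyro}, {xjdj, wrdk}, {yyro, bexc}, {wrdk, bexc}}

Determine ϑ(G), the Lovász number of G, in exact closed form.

7

N(kqdx) = {otnj, dczs, bscy, rzbi, mhao, uyub, bywf, diaf, czuf, qend, pdny, izse, fbzl, oizu, wwwq, vejy, asqx, lkxv, lfld, xjdj, yyro, wrdk, bexc}, |N(kqdx)| = 23.
deg(pdny) = 25; N(pdny) = {otnj, dczs, rzbi, mhao, uyub, bywf, diaf, czuf, qend, wtjs, izse, fbzl, oizu, xhrl, wwwq, kqdx, vejy, asqx, lkxv, lfld, cjlu, xjdj, yyro, wrdk, bexc}.
deg(fbzl) = 21; N(fbzl) = {otnj, dczs, bscy, mhao, uyub, bywf, diaf, wtjs, pdny, izse, oizu, xhrl, wwwq, kqdx, vejy, asqx, lkxv, lfld, cjlu, xjdj, bexc}.
Vertex cjlu has 23 neighbors: otnj, dczs, bscy, rzbi, mhao, uyub, bywf, diaf, czuf, qend, pdny, izse, fbzl, oizu, wwwq, vejy, asqx, lkxv, lfld, xjdj, yyro, wrdk, bexc.
Complete 6-partite, parts [7, 6, 5, 4, 3, 2]: perfect, ϑ = α = 7.
ϑ(G) ≈ 7.000000000.
Sandwich: α(G)=7 ≤ ϑ(G)=7 ≤ χ(Ḡ)=7 (collapsed).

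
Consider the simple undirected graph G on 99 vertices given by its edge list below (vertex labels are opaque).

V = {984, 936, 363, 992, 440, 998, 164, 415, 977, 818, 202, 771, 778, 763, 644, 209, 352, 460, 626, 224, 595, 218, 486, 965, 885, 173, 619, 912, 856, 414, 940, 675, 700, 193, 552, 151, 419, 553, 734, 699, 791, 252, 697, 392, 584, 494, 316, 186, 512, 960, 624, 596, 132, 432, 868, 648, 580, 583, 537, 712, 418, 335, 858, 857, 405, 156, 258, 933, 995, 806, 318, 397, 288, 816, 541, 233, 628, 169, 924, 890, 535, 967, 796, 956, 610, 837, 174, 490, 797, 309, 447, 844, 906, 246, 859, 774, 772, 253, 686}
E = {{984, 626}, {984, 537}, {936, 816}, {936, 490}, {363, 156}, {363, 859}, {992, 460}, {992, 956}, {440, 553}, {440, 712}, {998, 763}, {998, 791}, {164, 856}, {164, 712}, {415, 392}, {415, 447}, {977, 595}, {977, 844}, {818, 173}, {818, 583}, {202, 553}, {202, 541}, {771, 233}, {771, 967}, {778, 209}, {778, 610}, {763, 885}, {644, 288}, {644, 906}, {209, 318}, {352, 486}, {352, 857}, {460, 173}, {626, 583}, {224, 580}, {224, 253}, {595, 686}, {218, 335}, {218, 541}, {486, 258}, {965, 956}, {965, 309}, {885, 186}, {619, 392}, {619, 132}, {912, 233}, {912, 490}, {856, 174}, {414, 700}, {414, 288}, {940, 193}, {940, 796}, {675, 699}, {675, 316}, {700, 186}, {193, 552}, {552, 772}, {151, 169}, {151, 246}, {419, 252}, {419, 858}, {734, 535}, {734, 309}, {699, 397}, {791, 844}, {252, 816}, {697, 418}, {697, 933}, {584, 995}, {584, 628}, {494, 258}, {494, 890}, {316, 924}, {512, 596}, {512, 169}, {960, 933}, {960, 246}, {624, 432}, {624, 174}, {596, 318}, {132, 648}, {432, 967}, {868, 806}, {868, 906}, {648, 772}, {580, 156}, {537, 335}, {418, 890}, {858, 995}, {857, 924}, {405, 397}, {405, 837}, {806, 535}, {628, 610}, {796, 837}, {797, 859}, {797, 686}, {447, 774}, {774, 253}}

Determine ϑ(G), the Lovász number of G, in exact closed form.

99*cos(pi/99)/(cos(pi/99) + 1)

Vertex 363 has 2 neighbors: 156, 859.
deg(132) = 2; N(132) = {619, 648}.
N(316) = {675, 924}, |N(316)| = 2.
Vertex 258 has 2 neighbors: 486, 494.
Regular of degree 2 on 99 vertices: connected 2-regular on 99 ⇒ C_{99}.
A has 50 distinct eigenvalues ≈ [2.0, 1.996, 1.984, 1.964, 1.936, 1.9, 1.857, 1.806, 1.748, 1.683, 1.611, 1.532, 1.447, 1.357, 1.261, 1.16, 1.054, 0.945, 0.831, 0.714, 0.594, 0.472, 0.347, 0.222, 0.095, -0.032, -0.158, -0.285, -0.41, -0.533, -0.654, -0.773, -0.888, -1.0, -1.108, -1.211, -1.31, -1.403, -1.491, -1.572, -1.647, -1.716, -1.778, -1.832, -1.879, -1.919, -1.951, -1.975, -1.991, -1.999].
With N=99: ϑ(G) = 99·(-(-1)*2*cos(pi/99))/(2−(-2*cos(pi/99))) = 99*cos(pi/99)/(cos(pi/99) + 1).
≈ 49.487536 (to 6 d.p.).
Sandwich: α(G)=49 ≤ ϑ(G)=99*cos(pi/99)/(cos(pi/99) + 1) ≤ χ(Ḡ)=50 (both strict).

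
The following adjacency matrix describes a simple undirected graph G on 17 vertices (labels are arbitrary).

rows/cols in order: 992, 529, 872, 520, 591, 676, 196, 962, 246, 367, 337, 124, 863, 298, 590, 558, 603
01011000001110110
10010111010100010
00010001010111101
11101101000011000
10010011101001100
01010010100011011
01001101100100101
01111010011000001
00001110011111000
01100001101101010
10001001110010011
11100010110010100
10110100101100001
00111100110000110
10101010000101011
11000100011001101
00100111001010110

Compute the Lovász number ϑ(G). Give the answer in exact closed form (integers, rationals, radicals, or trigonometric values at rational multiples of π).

deg(992) = 8; N(992) = {529, 520, 591, 337, 124, 863, 590, 558}.
N(196) = {529, 591, 676, 962, 246, 124, 590, 603}, |N(196)| = 8.
N(590) = {992, 872, 591, 196, 124, 298, 558, 603}, |N(590)| = 8.
N(246) = {591, 676, 196, 367, 337, 124, 863, 298}, |N(246)| = 8.
17-vertex 8-regular graph: SR(17,8,3,4) — a Paley graph.
spec(A) ≈ [8.0, 1.562, -2.562] (distinct, 3 d.p.).
ϑ = −N·λ_min/(λ_max−λ_min) = −17·(-sqrt(17)/2 - 1/2)/(8−(-sqrt(17)/2 - 1/2)) = sqrt(17).
Numerically 4.123105626.

sqrt(17)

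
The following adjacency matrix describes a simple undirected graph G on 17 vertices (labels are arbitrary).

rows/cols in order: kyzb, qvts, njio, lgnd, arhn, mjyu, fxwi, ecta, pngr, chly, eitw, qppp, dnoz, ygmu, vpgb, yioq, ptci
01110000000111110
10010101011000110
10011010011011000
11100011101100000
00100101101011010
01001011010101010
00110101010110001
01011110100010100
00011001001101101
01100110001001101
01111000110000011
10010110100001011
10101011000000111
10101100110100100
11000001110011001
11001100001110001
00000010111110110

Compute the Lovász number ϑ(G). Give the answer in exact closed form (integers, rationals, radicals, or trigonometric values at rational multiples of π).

deg(arhn) = 8; N(arhn) = {njio, mjyu, ecta, pngr, eitw, dnoz, ygmu, yioq}.
deg(yioq) = 8; N(yioq) = {kyzb, qvts, arhn, mjyu, eitw, qppp, dnoz, ptci}.
N(qvts) = {kyzb, lgnd, mjyu, ecta, chly, eitw, vpgb, yioq}, |N(qvts)| = 8.
N(fxwi) = {njio, lgnd, mjyu, ecta, chly, qppp, dnoz, ptci}, |N(fxwi)| = 8.
G on 17 vertices is 8-regular; Paley(17): SR with (k,λ,μ)=(8,3,4).
The 3 distinct eigenvalues: [8.0, 1.5616, -2.5616].
−17·(-sqrt(17)/2 - 1/2) / ((8)−(-sqrt(17)/2 - 1/2)) = sqrt(17) = ϑ(G).
Numerically 4.12311.

sqrt(17)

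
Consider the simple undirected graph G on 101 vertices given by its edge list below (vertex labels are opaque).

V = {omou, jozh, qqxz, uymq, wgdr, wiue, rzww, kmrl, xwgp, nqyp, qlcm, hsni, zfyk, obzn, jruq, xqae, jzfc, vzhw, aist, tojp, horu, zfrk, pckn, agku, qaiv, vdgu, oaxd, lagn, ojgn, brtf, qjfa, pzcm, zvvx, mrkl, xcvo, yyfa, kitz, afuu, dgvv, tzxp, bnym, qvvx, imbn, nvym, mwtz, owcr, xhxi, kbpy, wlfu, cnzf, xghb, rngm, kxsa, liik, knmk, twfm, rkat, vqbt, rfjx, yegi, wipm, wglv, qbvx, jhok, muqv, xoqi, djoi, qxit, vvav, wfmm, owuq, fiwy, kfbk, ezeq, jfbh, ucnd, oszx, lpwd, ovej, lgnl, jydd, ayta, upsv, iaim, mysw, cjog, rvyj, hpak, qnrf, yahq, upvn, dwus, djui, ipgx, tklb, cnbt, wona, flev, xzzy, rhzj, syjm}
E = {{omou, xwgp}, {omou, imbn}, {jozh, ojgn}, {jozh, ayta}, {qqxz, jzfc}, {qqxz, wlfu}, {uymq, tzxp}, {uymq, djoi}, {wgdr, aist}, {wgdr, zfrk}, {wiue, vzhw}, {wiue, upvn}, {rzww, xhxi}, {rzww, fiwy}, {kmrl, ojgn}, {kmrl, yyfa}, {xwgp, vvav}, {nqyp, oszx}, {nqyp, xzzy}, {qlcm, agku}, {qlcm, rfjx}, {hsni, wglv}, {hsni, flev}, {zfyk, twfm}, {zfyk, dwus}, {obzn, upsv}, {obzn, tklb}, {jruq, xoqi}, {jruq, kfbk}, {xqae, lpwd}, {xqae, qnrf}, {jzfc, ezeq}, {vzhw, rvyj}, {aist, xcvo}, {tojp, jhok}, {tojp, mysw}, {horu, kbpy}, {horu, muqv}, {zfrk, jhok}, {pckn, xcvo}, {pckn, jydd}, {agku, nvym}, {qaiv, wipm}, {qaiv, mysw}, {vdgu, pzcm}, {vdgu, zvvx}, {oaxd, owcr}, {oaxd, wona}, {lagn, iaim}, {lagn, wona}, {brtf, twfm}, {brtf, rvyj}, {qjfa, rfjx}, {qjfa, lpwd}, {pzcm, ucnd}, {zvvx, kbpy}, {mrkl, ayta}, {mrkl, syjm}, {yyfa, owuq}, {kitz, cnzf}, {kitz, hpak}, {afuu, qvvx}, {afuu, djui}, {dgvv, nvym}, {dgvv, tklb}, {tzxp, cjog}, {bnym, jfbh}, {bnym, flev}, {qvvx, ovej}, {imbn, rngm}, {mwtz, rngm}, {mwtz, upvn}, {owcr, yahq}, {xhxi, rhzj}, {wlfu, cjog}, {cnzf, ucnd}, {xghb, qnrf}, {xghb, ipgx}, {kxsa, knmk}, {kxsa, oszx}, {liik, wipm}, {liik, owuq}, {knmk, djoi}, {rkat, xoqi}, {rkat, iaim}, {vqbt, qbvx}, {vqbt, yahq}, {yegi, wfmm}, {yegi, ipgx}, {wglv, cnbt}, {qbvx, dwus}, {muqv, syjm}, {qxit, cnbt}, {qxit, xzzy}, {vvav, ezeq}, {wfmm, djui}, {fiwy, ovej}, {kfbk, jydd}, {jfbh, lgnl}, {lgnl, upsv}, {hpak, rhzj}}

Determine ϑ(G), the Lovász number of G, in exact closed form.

Vertex wona has 2 neighbors: oaxd, lagn.
N(lpwd) = {xqae, qjfa}, |N(lpwd)| = 2.
deg(yegi) = 2; N(yegi) = {wfmm, ipgx}.
Vertex upsv has 2 neighbors: obzn, lgnl.
101-vertex 2-regular graph: this is C_{101}, the 101-cycle.
Distinct eigenvalues (to 4 d.p.): [2.0, 1.9961, 1.9845, 1.9653, 1.9384, 1.904, 1.8623, 1.8133, 1.7574, 1.6946, 1.6253, 1.5497, 1.4681, 1.3808, 1.2882, 1.1906, 1.0884, 0.982, 0.8718, 0.7582, 0.6417, 0.5226, 0.4016, 0.279, 0.1554, 0.0311, -0.0933, -0.2173, -0.3405, -0.4624, -0.5824, -0.7003, -0.8154, -0.9273, -1.0357, -1.1401, -1.24, -1.3352, -1.4252, -1.5096, -1.5883, -1.6608, -1.7268, -1.7862, -1.8387, -1.8841, -1.9221, -1.9528, -1.9759, -1.9913, -1.999].
Lovász (edge-transitive): ϑ = −101·(-2*cos(pi/101))/((2)−(-2*cos(pi/101))) = 101*cos(pi/101)/(cos(pi/101) + 1).
= 50.4878… (decimal).
50 ≤ 101*cos(pi/101)/(cos(pi/101) + 1) ≤ 51: both strict.

101*cos(pi/101)/(cos(pi/101) + 1)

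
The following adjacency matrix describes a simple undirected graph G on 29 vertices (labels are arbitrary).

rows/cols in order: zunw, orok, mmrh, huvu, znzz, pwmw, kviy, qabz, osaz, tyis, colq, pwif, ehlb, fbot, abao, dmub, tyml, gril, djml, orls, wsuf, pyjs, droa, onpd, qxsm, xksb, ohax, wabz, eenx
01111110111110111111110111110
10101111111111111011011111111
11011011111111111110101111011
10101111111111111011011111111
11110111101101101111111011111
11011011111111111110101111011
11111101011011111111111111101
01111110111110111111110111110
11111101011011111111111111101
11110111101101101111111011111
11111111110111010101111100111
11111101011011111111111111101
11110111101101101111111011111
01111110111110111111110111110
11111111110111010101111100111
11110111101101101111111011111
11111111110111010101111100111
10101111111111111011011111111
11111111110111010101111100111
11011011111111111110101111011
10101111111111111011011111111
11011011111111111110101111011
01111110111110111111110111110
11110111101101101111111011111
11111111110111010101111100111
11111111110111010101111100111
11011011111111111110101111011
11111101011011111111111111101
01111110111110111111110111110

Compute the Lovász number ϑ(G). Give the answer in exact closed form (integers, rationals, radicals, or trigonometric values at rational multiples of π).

6

deg(osaz) = 25; N(osaz) = {zunw, orok, mmrh, huvu, znzz, pwmw, qabz, tyis, colq, ehlb, fbot, abao, dmub, tyml, gril, djml, orls, wsuf, pyjs, droa, onpd, qxsm, xksb, ohax, eenx}.
N(onpd) = {zunw, orok, mmrh, huvu, pwmw, kviy, qabz, osaz, colq, pwif, fbot, abao, tyml, gril, djml, orls, wsuf, pyjs, droa, qxsm, xksb, ohax, wabz, eenx}, |N(onpd)| = 24.
N(znzz) = {zunw, orok, mmrh, huvu, pwmw, kviy, qabz, osaz, colq, pwif, fbot, abao, tyml, gril, djml, orls, wsuf, pyjs, droa, qxsm, xksb, ohax, wabz, eenx}, |N(znzz)| = 24.
N(ohax) = {zunw, orok, huvu, znzz, kviy, qabz, osaz, tyis, colq, pwif, ehlb, fbot, abao, dmub, tyml, gril, djml, wsuf, droa, onpd, qxsm, xksb, wabz, eenx}, |N(ohax)| = 24.
6 parts of sizes [6, 5, 5, 5, 4, 4]; α(G) = 6 = ϑ (perfect).
≈ 6.00000 (to 5 d.p.).
Check 6 ≤ 6 ≤ 6: collapsed.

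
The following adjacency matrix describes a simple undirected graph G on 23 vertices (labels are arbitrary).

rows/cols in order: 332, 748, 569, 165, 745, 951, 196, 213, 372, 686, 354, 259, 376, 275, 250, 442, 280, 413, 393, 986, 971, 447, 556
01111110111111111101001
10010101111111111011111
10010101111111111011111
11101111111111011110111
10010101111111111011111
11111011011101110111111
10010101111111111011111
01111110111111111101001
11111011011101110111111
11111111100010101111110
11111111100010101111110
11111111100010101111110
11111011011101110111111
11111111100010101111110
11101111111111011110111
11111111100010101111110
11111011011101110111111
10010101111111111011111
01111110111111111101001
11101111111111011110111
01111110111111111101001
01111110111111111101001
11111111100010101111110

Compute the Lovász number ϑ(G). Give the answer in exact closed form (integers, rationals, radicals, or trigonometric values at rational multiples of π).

Vertex 745 has 18 neighbors: 332, 165, 951, 213, 372, 686, 354, 259, 376, 275, 250, 442, 280, 393, 986, 971, 447, 556.
Vertex 250 has 20 neighbors: 332, 748, 569, 745, 951, 196, 213, 372, 686, 354, 259, 376, 275, 442, 280, 413, 393, 971, 447, 556.
Vertex 748 has 18 neighbors: 332, 165, 951, 213, 372, 686, 354, 259, 376, 275, 250, 442, 280, 393, 986, 971, 447, 556.
deg(971) = 18; N(971) = {748, 569, 165, 745, 951, 196, 372, 686, 354, 259, 376, 275, 250, 442, 280, 413, 986, 556}.
Complete 5-partite, parts [6, 5, 5, 4, 3]: perfect, ϑ = α = 6.
Numerically 6.00000000.
Lovász sandwich 6 ≤ 6 ≤ 6: collapsed.

6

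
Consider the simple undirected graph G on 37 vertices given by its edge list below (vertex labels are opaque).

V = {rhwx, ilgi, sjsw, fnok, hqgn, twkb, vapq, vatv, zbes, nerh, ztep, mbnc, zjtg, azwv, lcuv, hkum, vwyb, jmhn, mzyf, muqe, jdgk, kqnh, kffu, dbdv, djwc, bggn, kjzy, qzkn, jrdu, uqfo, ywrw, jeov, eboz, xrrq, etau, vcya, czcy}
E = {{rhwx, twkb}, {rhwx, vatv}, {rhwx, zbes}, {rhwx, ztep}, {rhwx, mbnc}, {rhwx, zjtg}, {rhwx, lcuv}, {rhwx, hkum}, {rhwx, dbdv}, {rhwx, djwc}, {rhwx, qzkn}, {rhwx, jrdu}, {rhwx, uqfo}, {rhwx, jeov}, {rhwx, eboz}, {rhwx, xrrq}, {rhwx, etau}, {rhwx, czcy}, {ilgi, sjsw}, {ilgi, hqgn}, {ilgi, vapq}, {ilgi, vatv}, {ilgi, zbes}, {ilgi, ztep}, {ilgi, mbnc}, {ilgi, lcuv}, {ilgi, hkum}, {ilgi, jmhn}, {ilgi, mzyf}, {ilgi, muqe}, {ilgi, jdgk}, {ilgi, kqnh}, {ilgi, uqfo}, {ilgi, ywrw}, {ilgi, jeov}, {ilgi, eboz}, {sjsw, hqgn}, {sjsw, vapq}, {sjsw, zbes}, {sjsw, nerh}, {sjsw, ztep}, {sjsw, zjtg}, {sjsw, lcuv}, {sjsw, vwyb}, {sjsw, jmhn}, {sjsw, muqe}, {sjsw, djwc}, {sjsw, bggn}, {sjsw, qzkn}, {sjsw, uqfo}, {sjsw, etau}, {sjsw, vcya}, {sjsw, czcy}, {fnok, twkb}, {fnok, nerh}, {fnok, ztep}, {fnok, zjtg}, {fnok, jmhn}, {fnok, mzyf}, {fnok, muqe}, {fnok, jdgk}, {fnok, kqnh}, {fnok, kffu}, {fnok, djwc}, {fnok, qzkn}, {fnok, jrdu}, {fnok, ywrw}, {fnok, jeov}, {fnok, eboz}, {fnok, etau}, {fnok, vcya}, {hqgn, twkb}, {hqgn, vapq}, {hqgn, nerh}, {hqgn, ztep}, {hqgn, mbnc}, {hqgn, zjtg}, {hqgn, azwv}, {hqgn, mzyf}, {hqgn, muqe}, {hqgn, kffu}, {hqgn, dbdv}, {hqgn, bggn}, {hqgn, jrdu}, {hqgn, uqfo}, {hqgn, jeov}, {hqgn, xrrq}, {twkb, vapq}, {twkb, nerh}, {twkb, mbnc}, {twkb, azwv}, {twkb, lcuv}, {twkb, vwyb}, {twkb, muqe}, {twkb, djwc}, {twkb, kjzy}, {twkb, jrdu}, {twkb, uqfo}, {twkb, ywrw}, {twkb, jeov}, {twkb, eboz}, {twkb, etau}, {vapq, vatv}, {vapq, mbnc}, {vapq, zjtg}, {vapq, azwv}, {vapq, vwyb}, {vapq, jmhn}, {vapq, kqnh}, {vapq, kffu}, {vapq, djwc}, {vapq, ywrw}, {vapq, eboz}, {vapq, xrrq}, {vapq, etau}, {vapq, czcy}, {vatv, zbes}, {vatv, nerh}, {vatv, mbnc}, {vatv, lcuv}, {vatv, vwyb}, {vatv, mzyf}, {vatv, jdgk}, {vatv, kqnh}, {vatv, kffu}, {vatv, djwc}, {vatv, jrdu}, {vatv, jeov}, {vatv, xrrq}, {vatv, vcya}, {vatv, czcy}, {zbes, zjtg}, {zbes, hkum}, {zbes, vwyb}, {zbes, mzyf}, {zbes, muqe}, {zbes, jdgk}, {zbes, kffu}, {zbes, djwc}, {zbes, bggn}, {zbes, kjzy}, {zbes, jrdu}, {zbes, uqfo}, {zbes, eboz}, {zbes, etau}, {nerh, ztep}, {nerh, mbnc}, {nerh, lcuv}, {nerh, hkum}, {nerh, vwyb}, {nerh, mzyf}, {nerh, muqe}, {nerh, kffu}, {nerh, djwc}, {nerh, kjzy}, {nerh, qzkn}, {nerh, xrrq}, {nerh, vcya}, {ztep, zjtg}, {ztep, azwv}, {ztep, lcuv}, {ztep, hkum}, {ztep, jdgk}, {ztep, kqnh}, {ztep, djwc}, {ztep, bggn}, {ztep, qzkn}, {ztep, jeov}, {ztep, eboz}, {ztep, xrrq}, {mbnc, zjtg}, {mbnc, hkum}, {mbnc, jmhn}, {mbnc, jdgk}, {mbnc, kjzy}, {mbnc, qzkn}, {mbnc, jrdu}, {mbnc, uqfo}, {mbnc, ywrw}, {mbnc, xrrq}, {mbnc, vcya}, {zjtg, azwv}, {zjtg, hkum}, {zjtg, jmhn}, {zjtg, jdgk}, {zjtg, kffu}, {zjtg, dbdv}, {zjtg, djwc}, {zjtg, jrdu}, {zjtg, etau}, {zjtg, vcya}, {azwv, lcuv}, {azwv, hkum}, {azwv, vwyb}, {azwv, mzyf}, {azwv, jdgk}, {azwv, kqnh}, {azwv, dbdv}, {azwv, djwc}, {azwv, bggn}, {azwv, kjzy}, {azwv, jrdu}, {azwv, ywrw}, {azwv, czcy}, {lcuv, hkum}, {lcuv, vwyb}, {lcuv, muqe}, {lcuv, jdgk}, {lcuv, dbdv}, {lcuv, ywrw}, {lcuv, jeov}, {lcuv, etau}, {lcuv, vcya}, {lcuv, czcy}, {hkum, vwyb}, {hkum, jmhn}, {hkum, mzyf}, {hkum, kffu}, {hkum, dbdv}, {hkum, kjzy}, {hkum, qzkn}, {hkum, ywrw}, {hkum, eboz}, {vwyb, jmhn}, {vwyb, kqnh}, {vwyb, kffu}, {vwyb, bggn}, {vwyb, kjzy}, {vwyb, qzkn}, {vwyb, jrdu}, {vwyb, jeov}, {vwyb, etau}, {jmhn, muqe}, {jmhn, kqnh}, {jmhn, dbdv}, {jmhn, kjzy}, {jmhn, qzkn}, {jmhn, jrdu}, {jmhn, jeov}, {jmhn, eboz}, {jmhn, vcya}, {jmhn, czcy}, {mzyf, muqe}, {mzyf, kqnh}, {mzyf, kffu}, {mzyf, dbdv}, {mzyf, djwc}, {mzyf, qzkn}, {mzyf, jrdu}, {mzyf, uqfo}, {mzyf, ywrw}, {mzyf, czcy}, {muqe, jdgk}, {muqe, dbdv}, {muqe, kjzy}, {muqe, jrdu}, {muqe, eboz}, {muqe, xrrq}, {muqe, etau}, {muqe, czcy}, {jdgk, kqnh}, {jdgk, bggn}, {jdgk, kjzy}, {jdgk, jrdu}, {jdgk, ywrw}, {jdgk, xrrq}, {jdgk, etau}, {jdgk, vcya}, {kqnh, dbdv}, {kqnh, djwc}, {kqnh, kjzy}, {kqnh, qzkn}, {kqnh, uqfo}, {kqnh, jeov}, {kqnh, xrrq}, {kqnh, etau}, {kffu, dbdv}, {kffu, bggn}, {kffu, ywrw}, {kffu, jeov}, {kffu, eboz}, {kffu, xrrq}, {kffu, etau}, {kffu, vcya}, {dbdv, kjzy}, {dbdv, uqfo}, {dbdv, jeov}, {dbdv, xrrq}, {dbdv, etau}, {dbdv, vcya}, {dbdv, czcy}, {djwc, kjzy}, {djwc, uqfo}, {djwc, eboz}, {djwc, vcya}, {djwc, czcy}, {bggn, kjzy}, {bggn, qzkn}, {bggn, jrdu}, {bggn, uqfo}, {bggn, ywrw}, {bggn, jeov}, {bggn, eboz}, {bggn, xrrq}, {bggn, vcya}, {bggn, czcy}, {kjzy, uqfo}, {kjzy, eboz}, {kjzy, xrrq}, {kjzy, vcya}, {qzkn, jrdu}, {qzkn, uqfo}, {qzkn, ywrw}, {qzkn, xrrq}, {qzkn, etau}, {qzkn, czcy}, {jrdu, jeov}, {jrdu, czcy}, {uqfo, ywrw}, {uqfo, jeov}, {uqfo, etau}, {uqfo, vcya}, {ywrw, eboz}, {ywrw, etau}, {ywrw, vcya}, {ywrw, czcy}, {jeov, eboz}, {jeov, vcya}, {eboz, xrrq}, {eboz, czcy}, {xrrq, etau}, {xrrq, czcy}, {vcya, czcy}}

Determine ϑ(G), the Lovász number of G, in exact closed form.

sqrt(37)

deg(ywrw) = 18; N(ywrw) = {ilgi, fnok, twkb, vapq, mbnc, azwv, lcuv, hkum, mzyf, jdgk, kffu, bggn, qzkn, uqfo, eboz, etau, vcya, czcy}.
N(czcy) = {rhwx, sjsw, vapq, vatv, azwv, lcuv, jmhn, mzyf, muqe, dbdv, djwc, bggn, qzkn, jrdu, ywrw, eboz, xrrq, vcya}, |N(czcy)| = 18.
N(mzyf) = {ilgi, fnok, hqgn, vatv, zbes, nerh, azwv, hkum, muqe, kqnh, kffu, dbdv, djwc, qzkn, jrdu, uqfo, ywrw, czcy}, |N(mzyf)| = 18.
Vertex ztep has 18 neighbors: rhwx, ilgi, sjsw, fnok, hqgn, nerh, zjtg, azwv, lcuv, hkum, jdgk, kqnh, djwc, bggn, qzkn, jeov, eboz, xrrq.
37-vertex 18-regular graph: strongly regular (37,18,8,9).
The 3 distinct eigenvalues: [18.0, 2.5414, -3.5414].
λ_max=18, λ_min=-sqrt(37)/2 - 1/2; ϑ = −37·λ_min/(λ_max−λ_min) = sqrt(37).
Numerically 6.0828.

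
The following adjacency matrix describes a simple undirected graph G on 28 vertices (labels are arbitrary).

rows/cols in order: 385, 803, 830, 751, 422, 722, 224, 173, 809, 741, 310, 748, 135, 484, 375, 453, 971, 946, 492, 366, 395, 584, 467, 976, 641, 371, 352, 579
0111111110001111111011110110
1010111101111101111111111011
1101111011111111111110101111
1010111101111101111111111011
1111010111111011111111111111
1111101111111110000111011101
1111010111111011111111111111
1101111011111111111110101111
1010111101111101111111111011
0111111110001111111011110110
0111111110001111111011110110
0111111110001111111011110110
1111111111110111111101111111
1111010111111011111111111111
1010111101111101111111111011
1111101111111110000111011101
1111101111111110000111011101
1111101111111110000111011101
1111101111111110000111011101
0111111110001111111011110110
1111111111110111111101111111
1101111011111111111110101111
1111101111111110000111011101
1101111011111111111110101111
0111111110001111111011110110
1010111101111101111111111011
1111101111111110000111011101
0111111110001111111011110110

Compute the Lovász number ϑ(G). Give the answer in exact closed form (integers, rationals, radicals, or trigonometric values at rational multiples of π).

7

N(722) = {385, 803, 830, 751, 422, 224, 173, 809, 741, 310, 748, 135, 484, 375, 366, 395, 584, 976, 641, 371, 579}, |N(722)| = 21.
N(809) = {385, 830, 422, 722, 224, 173, 741, 310, 748, 135, 484, 453, 971, 946, 492, 366, 395, 584, 467, 976, 641, 352, 579}, |N(809)| = 23.
Vertex 135 has 26 neighbors: 385, 803, 830, 751, 422, 722, 224, 173, 809, 741, 310, 748, 484, 375, 453, 971, 946, 492, 366, 584, 467, 976, 641, 371, 352, 579.
N(579) = {803, 830, 751, 422, 722, 224, 173, 809, 135, 484, 375, 453, 971, 946, 492, 395, 584, 467, 976, 371, 352}, |N(579)| = 21.
G = K_{7,7,5,4,3,2}: α = 7 = χ(Ḡ), so ϑ = 7.
= 7.00000000… (decimal).
Sandwich: α(G)=7 ≤ ϑ(G)=7 ≤ χ(Ḡ)=7 (collapsed).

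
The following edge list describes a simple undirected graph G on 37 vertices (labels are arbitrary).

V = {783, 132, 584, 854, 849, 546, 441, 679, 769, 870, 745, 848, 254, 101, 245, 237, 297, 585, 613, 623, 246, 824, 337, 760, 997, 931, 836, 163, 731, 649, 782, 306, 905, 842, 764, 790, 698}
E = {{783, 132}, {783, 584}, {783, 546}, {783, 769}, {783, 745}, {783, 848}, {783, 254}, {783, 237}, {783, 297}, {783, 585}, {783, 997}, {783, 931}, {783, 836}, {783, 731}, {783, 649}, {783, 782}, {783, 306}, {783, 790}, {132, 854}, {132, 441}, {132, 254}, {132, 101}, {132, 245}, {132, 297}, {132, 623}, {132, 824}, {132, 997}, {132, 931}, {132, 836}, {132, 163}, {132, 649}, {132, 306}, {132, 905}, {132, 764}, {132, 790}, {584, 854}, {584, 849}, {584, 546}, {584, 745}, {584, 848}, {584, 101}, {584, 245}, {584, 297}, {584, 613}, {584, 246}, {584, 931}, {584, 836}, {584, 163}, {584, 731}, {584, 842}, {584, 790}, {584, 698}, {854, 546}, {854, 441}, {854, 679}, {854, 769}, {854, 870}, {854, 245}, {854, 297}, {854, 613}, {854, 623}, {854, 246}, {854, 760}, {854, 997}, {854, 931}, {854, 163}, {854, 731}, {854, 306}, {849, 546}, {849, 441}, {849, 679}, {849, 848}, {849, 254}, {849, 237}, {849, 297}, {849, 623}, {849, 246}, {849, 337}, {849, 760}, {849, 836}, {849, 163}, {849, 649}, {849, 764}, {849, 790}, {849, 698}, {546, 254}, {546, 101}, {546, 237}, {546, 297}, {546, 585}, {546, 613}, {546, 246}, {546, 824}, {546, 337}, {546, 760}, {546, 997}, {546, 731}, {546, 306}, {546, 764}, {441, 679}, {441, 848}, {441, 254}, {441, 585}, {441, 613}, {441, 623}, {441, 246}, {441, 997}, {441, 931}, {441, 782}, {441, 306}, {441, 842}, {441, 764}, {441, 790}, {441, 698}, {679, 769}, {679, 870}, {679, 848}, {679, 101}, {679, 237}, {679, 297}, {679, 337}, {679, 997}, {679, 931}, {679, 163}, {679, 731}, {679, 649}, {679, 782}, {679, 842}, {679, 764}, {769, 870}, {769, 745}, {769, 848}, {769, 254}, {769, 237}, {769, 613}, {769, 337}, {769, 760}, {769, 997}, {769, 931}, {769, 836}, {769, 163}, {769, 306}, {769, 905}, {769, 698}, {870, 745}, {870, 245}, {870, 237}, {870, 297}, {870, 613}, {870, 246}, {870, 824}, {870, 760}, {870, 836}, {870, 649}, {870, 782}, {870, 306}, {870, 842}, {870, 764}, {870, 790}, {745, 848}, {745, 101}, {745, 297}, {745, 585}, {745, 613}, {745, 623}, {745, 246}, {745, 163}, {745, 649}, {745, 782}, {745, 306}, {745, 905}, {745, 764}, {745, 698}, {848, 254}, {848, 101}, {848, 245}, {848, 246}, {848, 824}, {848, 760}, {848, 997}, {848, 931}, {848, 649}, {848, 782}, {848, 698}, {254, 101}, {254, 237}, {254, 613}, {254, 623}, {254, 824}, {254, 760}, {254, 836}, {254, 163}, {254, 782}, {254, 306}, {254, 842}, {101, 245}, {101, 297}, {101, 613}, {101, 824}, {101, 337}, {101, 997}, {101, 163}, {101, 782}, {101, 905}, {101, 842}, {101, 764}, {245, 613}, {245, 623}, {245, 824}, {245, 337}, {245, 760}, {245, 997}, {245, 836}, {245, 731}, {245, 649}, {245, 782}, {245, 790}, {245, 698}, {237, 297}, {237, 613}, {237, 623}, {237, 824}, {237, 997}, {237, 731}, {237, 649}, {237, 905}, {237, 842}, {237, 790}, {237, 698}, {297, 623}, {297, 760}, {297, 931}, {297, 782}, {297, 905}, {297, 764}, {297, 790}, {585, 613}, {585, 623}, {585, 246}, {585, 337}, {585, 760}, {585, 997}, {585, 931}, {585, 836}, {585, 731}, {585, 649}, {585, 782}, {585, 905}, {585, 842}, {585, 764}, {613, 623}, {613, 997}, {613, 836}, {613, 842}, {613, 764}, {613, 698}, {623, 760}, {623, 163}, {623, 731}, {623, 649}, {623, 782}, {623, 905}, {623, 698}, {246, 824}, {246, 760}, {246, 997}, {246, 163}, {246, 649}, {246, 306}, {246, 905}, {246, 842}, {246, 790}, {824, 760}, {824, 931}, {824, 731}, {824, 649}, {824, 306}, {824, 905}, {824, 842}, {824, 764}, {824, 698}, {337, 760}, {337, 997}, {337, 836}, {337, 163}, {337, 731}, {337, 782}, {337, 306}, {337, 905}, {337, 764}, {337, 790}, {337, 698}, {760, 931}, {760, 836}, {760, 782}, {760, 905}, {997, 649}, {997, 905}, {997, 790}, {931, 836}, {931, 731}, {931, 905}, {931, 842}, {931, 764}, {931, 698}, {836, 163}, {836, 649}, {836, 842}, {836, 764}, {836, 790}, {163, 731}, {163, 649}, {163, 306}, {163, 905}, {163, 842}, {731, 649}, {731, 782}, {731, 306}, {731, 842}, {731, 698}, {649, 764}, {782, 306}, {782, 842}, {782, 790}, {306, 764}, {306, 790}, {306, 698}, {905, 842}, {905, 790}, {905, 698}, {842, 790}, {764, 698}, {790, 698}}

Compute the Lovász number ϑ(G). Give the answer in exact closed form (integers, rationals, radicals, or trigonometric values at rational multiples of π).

sqrt(37)

N(731) = {783, 584, 854, 546, 679, 245, 237, 585, 623, 824, 337, 931, 163, 649, 782, 306, 842, 698}, |N(731)| = 18.
Vertex 848 has 18 neighbors: 783, 584, 849, 441, 679, 769, 745, 254, 101, 245, 246, 824, 760, 997, 931, 649, 782, 698.
deg(783) = 18; N(783) = {132, 584, 546, 769, 745, 848, 254, 237, 297, 585, 997, 931, 836, 731, 649, 782, 306, 790}.
deg(870) = 18; N(870) = {854, 679, 769, 745, 245, 237, 297, 613, 246, 824, 760, 836, 649, 782, 306, 842, 764, 790}.
Regular of degree 18 on 37 vertices: SR(37,18,8,9) — a Paley graph.
The 3 distinct eigenvalues: [18.0, 2.541, -3.541].
Lovász: ϑ = −37(-sqrt(37)/2 - 1/2)/(18+-(-sqrt(37)/2 - 1/2)) = sqrt(37).
ϑ(G) ≈ 6.082763.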